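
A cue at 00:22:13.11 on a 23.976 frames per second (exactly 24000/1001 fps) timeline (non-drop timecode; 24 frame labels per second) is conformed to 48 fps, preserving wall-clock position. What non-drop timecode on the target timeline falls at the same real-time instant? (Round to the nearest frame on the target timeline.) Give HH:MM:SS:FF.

Source frame index: (0×3600 + 22×60 + 13) × 24 + 11 = 32003.
Real time: 32003 / (24000/1001) = 32035003/24000 s.
Target frame: (32035003/24000) × (48) = 32035003/500 ≈ 64070.006 → 64070.
At 48 labels/s: frame 64070 → 00:22:14:38.

00:22:14:38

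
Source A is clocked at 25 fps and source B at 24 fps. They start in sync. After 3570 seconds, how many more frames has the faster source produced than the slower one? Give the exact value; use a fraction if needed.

A emits 25 × 3570 = 89250 frames; B emits 24 × 3570 = 85680.
Difference = 3570 frames; B is behind A.

3570 frames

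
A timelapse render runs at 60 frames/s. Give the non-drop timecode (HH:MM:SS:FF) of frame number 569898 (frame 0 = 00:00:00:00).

02:38:18:18

569898 ÷ 60 = 9498 full seconds, remainder 18 frames.
9498 s = 2 h 38 min 18 s.
Timecode: 02:38:18:18.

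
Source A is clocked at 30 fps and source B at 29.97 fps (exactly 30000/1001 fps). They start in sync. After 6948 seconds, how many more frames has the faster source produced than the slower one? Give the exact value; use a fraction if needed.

208440/1001 frames

A emits 30 × 6948 = 208440 frames; B emits 30000/1001 × 6948 = 208440000/1001.
Difference = 208440/1001 frames (≈ 208.2318); B is behind A.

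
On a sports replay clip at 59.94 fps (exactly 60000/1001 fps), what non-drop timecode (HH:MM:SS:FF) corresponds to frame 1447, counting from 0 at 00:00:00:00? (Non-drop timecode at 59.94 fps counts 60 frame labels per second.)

00:00:24:07

1447 ÷ 60 = 24 full seconds, remainder 7 frames.
24 s = 0 h 0 min 24 s.
Timecode: 00:00:24:07.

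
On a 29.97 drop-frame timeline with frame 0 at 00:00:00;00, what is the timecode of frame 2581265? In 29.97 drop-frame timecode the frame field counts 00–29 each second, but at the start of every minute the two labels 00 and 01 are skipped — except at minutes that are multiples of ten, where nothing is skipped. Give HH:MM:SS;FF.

23:55:28;09

Each 10-minute DF block holds 10 × 60 × 30 − 9 × 2 = 17982 frames. 2581265 ÷ 17982 → 143 full blocks, remainder 9839.
Within the partial block the first minute is 1800 frames and each further minute 1798, so 5 further minute boundaries passed. Total skipped labels = 18 × 143 + 2 × 5 = 2584.
Non-drop label index = 2581265 + 2584 = 2583849; at 30 labels/s that is 23:55:28:09, i.e. DF 23:55:28;09.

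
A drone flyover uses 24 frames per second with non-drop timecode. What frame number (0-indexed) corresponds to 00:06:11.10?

Total seconds to the label: (0 × 3600 + 6 × 60 + 11) = 371.
Frame index = 371 × 24 + 10 = 8914.

frame 8914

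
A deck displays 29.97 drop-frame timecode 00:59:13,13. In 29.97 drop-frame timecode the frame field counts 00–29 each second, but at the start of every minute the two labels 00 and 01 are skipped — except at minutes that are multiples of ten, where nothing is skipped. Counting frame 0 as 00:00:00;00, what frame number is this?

106495

Complete 10-minute blocks: 5, each 17982 frames → 89910.
Remaining 9 whole minutes in the current block: 1800 + 8 × 1798 = 16184 frames.
Within the current minute: 13 × 30 + 13 − 2 = 401 (labels ;00/;01 skipped at this minute). Total = 89910 + 16184 + 401 = 106495.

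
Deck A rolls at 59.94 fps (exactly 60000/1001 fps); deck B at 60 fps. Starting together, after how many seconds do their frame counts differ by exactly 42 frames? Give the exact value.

The gap grows by |60 − 60000/1001| = 60/1001 frames per second.
Time for a 42-frame gap: 42 ÷ (60/1001) = 700.7 s.

700.7 seconds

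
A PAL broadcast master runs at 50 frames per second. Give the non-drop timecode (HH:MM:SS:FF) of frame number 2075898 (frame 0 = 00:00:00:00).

2075898 ÷ 50 = 41517 full seconds, remainder 48 frames.
41517 s = 11 h 31 min 57 s.
Timecode: 11:31:57:48.

11:31:57:48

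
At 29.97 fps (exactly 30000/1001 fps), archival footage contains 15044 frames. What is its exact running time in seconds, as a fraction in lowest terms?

Running time = 15044 ÷ (30000/1001) = 15044 × 1001/30000 = 3764761/7500 s.

3764761/7500 seconds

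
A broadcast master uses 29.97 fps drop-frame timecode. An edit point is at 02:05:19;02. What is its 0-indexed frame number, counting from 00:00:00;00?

Complete 10-minute blocks: 12, each 17982 frames → 215784.
Remaining 5 whole minutes in the current block: 1800 + 4 × 1798 = 8992 frames.
Within the current minute: 19 × 30 + 2 − 2 = 570 (labels ;00/;01 skipped at this minute). Total = 215784 + 8992 + 570 = 225346.

225346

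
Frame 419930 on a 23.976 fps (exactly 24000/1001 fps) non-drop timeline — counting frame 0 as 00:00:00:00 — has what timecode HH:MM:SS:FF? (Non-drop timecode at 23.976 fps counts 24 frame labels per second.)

04:51:37:02

419930 ÷ 24 = 17497 full seconds, remainder 2 frames.
17497 s = 4 h 51 min 37 s.
Timecode: 04:51:37:02.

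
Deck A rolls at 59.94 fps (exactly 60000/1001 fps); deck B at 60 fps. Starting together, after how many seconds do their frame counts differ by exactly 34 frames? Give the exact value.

The gap grows by |60 − 60000/1001| = 60/1001 frames per second.
Time for a 34-frame gap: 34 ÷ (60/1001) = 17017/30 s.

17017/30 seconds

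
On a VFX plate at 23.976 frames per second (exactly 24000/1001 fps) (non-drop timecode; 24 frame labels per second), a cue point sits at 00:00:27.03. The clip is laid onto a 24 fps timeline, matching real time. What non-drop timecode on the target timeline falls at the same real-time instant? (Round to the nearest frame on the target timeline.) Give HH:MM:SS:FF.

00:00:27:04

Source frame index: (0×3600 + 0×60 + 27) × 24 + 3 = 651.
Real time: 651 / (24000/1001) = 217217/8000 s.
Target frame: (217217/8000) × (24) = 651651/1000 ≈ 651.651 → 652.
At 24 labels/s: frame 652 → 00:00:27:04.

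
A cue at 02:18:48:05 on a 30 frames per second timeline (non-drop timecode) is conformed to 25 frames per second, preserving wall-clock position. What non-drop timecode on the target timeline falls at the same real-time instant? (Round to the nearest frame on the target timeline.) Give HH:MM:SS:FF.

Source frame index: (2×3600 + 18×60 + 48) × 30 + 5 = 249845.
Real time: 249845 / (30) = 49969/6 s.
Target frame: (49969/6) × (25) = 1249225/6 ≈ 208204.167 → 208204.
At 25 labels/s: frame 208204 → 02:18:48:04.

02:18:48:04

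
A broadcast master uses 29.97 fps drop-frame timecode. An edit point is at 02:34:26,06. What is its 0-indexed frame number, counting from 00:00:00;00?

277708

Complete 10-minute blocks: 15, each 17982 frames → 269730.
Remaining 4 whole minutes in the current block: 1800 + 3 × 1798 = 7194 frames.
Within the current minute: 26 × 30 + 6 − 2 = 784 (labels ;00/;01 skipped at this minute). Total = 269730 + 7194 + 784 = 277708.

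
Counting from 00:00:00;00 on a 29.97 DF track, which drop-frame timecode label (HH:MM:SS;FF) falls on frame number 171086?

01:35:08;18

Ten DF minutes hold 17982 frames, so frame 171086 lies in block 9 (frames 161838–179819) with 9248 frames into that block.
The block's first minute is 1800 frames and the rest 1798 each; 9248 frames reaches minute 5, so 9 × 18 + 5 × 2 = 172 labels have been skipped so far.
Adding those back, label number 171086 + 172 = 171258 at 30 labels/s is 5708 s + 18 f = 1 h 35 min 8 s frame 18, i.e. 01:35:08;18.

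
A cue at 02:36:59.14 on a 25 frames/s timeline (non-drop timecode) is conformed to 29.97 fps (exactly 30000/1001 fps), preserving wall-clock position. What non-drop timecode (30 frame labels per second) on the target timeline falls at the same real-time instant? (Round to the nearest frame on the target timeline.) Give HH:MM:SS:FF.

Source frame index: (2×3600 + 36×60 + 59) × 25 + 14 = 235489.
Real time: 235489 / (25) = 235489/25 s.
Target frame: (235489/25) × (30000/1001) = 282586800/1001 ≈ 282304.496 → 282304.
At 30 labels/s: frame 282304 → 02:36:50:04.

02:36:50:04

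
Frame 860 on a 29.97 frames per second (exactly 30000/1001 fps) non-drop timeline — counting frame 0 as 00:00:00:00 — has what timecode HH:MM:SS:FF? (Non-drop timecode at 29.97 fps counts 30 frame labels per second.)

00:00:28:20

860 ÷ 30 = 28 full seconds, remainder 20 frames.
28 s = 0 h 0 min 28 s.
Timecode: 00:00:28:20.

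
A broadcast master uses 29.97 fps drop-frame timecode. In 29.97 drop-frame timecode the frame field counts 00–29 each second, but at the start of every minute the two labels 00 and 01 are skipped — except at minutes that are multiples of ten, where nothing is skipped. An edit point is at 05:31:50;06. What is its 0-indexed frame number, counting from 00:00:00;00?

Complete 10-minute blocks: 33, each 17982 frames → 593406.
Remaining 1 whole minute in the current block: 1800 + 0 × 1798 = 1800 frames.
Within the current minute: 50 × 30 + 6 − 2 = 1504 (labels ;00/;01 skipped at this minute). Total = 593406 + 1800 + 1504 = 596710.

596710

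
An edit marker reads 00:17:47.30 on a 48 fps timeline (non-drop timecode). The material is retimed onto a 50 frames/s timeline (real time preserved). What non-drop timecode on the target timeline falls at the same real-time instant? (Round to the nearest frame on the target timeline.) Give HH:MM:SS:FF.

00:17:47:31

Source frame index: (0×3600 + 17×60 + 47) × 48 + 30 = 51246.
Real time: 51246 / (48) = 8541/8 s.
Target frame: (8541/8) × (50) = 213525/4 ≈ 53381.250 → 53381.
At 50 labels/s: frame 53381 → 00:17:47:31.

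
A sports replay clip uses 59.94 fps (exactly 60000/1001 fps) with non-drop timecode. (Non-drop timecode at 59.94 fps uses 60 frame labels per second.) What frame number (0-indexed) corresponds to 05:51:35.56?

1265756

Total seconds to the label: (5 × 3600 + 51 × 60 + 35) = 21095.
Frame index = 21095 × 60 + 56 = 1265756.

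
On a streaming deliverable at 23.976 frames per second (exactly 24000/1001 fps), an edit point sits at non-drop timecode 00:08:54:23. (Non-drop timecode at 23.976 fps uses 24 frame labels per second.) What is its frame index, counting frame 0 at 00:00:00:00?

Total seconds to the label: (0 × 3600 + 8 × 60 + 54) = 534.
Frame index = 534 × 24 + 23 = 12839.

frame 12839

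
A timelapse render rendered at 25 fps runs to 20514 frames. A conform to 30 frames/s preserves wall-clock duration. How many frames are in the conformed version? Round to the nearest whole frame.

Frames at target rate = 20514 × (30) / (25) = 123084/5 ≈ 24616.800.
Nearest whole frame: 24617.

24617 frames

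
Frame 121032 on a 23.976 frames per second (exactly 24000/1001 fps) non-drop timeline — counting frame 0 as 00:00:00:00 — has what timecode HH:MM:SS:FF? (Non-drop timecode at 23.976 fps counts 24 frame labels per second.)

01:24:03:00

121032 ÷ 24 = 5043 full seconds, remainder 0 frames.
5043 s = 1 h 24 min 3 s.
Timecode: 01:24:03:00.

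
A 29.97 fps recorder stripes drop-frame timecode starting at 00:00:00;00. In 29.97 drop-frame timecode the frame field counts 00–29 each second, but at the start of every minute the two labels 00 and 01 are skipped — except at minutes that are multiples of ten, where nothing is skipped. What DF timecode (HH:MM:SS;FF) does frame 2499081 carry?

Ten DF minutes hold 17982 frames, so frame 2499081 lies in block 138 (frames 2481516–2499497) with 17565 frames into that block.
The block's first minute is 1800 frames and the rest 1798 each; 17565 frames reaches minute 9, so 138 × 18 + 9 × 2 = 2502 labels have been skipped so far.
Adding those back, label number 2499081 + 2502 = 2501583 at 30 labels/s is 83386 s + 3 f = 23 h 9 min 46 s frame 3, i.e. 23:09:46;03.

23:09:46;03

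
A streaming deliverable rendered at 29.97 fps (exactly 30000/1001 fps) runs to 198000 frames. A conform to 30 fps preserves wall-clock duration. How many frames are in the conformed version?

198198 frames

Target frames = source frames × (target rate / source rate) = 198000 × (30)/(30000/1001) = 198000 × 1001/1000 = 198198.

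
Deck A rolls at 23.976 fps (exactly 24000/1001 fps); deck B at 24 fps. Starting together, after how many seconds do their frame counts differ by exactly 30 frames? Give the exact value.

The gap grows by |24 − 24000/1001| = 24/1001 frames per second.
Time for a 30-frame gap: 30 ÷ (24/1001) = 1251.25 s.

1251.25 seconds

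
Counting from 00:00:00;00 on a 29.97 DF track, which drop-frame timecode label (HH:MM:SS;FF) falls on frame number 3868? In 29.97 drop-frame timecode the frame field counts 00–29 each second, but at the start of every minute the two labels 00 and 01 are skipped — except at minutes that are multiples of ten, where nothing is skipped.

00:02:09;02

Ten DF minutes hold 17982 frames, so frame 3868 lies in block 0 (frames 0–17981) with 3868 frames into that block.
The block's first minute is 1800 frames and the rest 1798 each; 3868 frames reaches minute 2, so 0 × 18 + 2 × 2 = 4 labels have been skipped so far.
Adding those back, label number 3868 + 4 = 3872 at 30 labels/s is 129 s + 2 f = 0 h 2 min 9 s frame 2, i.e. 00:02:09;02.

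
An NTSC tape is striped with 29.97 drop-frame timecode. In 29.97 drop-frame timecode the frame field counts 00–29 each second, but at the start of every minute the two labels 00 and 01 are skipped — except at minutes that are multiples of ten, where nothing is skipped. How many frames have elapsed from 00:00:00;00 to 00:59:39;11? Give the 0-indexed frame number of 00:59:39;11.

As if non-drop at 30 labels/s: (0 × 3600 + 59 × 60 + 39) × 30 + 11 = 107381.
Minute boundaries passed: 59; those not divisible by 10: 59 − 5 = 54; dropped labels = 2 × 54 = 108.
Actual frame index = 107381 − 108 = 107273.

107273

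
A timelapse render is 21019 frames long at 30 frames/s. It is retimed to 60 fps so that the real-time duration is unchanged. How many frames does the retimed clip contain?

Target frames = source frames × (target rate / source rate) = 21019 × (60)/(30) = 21019 × 2 = 42038.

42038 frames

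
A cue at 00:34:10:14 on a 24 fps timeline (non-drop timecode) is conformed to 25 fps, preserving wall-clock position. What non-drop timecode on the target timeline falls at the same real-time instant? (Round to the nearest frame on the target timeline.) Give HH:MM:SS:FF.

Source frame index: (0×3600 + 34×60 + 10) × 24 + 14 = 49214.
Real time: 49214 / (24) = 24607/12 s.
Target frame: (24607/12) × (25) = 615175/12 ≈ 51264.583 → 51265.
At 25 labels/s: frame 51265 → 00:34:10:15.

00:34:10:15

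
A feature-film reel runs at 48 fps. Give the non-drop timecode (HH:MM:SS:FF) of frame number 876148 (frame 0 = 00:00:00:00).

876148 ÷ 48 = 18253 full seconds, remainder 4 frames.
18253 s = 5 h 4 min 13 s.
Timecode: 05:04:13:04.

05:04:13:04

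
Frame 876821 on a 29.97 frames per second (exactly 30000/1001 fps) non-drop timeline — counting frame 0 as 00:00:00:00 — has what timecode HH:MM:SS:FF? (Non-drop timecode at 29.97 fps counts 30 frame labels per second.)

08:07:07:11

876821 ÷ 30 = 29227 full seconds, remainder 11 frames.
29227 s = 8 h 7 min 7 s.
Timecode: 08:07:07:11.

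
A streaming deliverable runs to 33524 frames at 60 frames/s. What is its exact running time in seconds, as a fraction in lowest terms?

8381/15 seconds

Running time = 33524 ÷ (60) = 33524 × 1/60 = 8381/15 s.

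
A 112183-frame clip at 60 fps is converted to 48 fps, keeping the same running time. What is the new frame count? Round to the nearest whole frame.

89746 frames

Frames at target rate = 112183 × (48) / (60) = 448732/5 ≈ 89746.400.
Nearest whole frame: 89746.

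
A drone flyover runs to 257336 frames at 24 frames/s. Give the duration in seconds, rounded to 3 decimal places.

10722.333 seconds

Running time = 257336 × 1/24 = 32167/3 s ≈ 10722.333 s.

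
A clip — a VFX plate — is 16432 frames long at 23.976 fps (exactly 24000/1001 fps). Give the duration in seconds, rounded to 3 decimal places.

685.351 seconds

Running time = 16432 × 1001/24000 = 1028027/1500 s ≈ 685.351 s.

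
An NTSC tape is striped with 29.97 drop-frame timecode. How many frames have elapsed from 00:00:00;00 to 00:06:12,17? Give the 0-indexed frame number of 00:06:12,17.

11165

As if non-drop at 30 labels/s: (0 × 3600 + 6 × 60 + 12) × 30 + 17 = 11177.
Minute boundaries passed: 6; those not divisible by 10: 6 − 0 = 6; dropped labels = 2 × 6 = 12.
Actual frame index = 11177 − 12 = 11165.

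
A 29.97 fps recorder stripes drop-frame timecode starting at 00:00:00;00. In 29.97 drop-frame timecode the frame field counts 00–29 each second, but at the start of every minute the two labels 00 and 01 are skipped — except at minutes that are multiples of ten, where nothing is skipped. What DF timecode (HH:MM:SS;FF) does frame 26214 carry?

00:14:34;20

Each 10-minute DF block holds 10 × 60 × 30 − 9 × 2 = 17982 frames. 26214 ÷ 17982 → 1 full block, remainder 8232.
Within the partial block the first minute is 1800 frames and each further minute 1798, so 4 further minute boundaries passed. Total skipped labels = 18 × 1 + 2 × 4 = 26.
Non-drop label index = 26214 + 26 = 26240; at 30 labels/s that is 00:14:34:20, i.e. DF 00:14:34;20.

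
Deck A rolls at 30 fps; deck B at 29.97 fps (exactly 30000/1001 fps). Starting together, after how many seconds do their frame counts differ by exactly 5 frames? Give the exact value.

1001/6 seconds

The gap grows by |30000/1001 − 30| = 30/1001 frames per second.
Time for a 5-frame gap: 5 ÷ (30/1001) = 1001/6 s.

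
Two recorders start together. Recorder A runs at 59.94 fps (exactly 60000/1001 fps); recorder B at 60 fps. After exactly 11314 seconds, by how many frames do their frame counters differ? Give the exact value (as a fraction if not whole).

A emits 60000/1001 × 11314 = 678840000/1001 frames; B emits 60 × 11314 = 678840.
Difference = 678840/1001 frames (≈ 678.1618); B is ahead of A.

678840/1001 frames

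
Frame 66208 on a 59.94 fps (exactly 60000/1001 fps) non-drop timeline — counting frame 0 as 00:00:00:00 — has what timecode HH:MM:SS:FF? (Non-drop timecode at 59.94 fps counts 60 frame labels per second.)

66208 ÷ 60 = 1103 full seconds, remainder 28 frames.
1103 s = 0 h 18 min 23 s.
Timecode: 00:18:23:28.

00:18:23:28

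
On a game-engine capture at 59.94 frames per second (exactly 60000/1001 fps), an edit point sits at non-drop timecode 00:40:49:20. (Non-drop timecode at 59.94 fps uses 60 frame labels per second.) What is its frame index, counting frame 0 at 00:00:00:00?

Total seconds to the label: (0 × 3600 + 40 × 60 + 49) = 2449.
Frame index = 2449 × 60 + 20 = 146960.

146960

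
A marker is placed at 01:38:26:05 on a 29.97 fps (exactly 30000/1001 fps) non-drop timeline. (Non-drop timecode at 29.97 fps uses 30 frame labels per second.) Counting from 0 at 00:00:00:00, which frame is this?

177185

Total seconds to the label: (1 × 3600 + 38 × 60 + 26) = 5906.
Frame index = 5906 × 30 + 5 = 177185.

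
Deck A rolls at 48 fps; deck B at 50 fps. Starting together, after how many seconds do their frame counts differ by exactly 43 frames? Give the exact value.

21.5 seconds

The gap grows by |50 − 48| = 2 frames per second.
Time for a 43-frame gap: 43 ÷ (2) = 21.5 s.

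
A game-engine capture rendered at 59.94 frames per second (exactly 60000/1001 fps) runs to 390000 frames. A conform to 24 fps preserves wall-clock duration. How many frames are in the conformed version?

156156 frames

Target frames = source frames × (target rate / source rate) = 390000 × (24)/(60000/1001) = 390000 × 1001/2500 = 156156.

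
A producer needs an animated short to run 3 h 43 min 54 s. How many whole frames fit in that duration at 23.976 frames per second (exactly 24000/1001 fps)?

322093 frames

3 h 43 min 54 s = 13434 s.
Frames = 13434 × 24000/1001 = 322416000/1001 ≈ 322093.9061.
Complete frames: 322093.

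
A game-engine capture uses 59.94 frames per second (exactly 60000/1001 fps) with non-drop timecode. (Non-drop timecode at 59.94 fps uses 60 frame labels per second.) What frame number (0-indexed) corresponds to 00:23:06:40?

Total seconds to the label: (0 × 3600 + 23 × 60 + 6) = 1386.
Frame index = 1386 × 60 + 40 = 83200.

frame 83200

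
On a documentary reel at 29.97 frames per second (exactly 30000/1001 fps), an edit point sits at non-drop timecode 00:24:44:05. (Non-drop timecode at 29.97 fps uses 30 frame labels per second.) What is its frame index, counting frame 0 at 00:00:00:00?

44525

Total seconds to the label: (0 × 3600 + 24 × 60 + 44) = 1484.
Frame index = 1484 × 30 + 5 = 44525.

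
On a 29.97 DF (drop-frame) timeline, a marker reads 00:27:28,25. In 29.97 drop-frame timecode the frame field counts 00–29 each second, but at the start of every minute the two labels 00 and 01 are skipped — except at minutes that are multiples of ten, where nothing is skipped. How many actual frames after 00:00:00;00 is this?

As if non-drop at 30 labels/s: (0 × 3600 + 27 × 60 + 28) × 30 + 25 = 49465.
Minute boundaries passed: 27; those not divisible by 10: 27 − 2 = 25; dropped labels = 2 × 25 = 50.
Actual frame index = 49465 − 50 = 49415.

49415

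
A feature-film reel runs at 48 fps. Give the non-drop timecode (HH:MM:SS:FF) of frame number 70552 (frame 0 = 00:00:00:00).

00:24:29:40

70552 ÷ 48 = 1469 full seconds, remainder 40 frames.
1469 s = 0 h 24 min 29 s.
Timecode: 00:24:29:40.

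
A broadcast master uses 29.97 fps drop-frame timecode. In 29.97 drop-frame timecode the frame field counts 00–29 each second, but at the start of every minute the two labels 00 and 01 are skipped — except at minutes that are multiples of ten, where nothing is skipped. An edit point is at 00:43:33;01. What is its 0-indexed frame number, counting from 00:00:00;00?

78313

As if non-drop at 30 labels/s: (0 × 3600 + 43 × 60 + 33) × 30 + 1 = 78391.
Minute boundaries passed: 43; those not divisible by 10: 43 − 4 = 39; dropped labels = 2 × 39 = 78.
Actual frame index = 78391 − 78 = 78313.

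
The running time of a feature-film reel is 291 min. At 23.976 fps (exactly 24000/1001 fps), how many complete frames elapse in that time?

418621 frames

291 min = 17460 s.
Frames = 17460 × 24000/1001 = 419040000/1001 ≈ 418621.3786.
Complete frames: 418621.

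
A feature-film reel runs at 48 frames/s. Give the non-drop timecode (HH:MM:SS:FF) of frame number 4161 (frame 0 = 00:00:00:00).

00:01:26:33

4161 ÷ 48 = 86 full seconds, remainder 33 frames.
86 s = 0 h 1 min 26 s.
Timecode: 00:01:26:33.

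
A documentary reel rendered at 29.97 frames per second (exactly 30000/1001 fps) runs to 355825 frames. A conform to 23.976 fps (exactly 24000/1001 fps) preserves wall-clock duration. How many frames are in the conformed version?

Target frames = source frames × (target rate / source rate) = 355825 × (24000/1001)/(30000/1001) = 355825 × 4/5 = 284660.

284660 frames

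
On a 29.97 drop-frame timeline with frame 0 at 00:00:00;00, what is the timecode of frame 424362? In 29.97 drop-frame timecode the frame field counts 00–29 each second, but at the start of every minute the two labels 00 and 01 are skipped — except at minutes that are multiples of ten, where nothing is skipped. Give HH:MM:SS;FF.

03:55:59;16

Each 10-minute DF block holds 10 × 60 × 30 − 9 × 2 = 17982 frames. 424362 ÷ 17982 → 23 full blocks, remainder 10776.
Within the partial block the first minute is 1800 frames and each further minute 1798, so 5 further minute boundaries passed. Total skipped labels = 18 × 23 + 2 × 5 = 424.
Non-drop label index = 424362 + 424 = 424786; at 30 labels/s that is 03:55:59:16, i.e. DF 03:55:59;16.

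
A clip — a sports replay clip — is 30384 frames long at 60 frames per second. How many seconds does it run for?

506.4 seconds

Running time = 30384 / (60) = 506.4 s.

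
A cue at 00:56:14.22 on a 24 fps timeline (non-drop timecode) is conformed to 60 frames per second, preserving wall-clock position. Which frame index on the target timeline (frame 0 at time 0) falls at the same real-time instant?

Source frame index: (0×3600 + 56×60 + 14) × 24 + 22 = 80998.
Real time: 80998 / (24) = 40499/12 s.
Target frame: (40499/12) × (60) = 202495.

frame 202495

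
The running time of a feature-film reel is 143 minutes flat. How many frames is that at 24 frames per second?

205920 frames

143 min = 8580 s.
Frames = 8580 × 24 = 205920.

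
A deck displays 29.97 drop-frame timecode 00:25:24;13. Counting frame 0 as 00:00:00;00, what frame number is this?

Complete 10-minute blocks: 2, each 17982 frames → 35964.
Remaining 5 whole minutes in the current block: 1800 + 4 × 1798 = 8992 frames.
Within the current minute: 24 × 30 + 13 − 2 = 731 (labels ;00/;01 skipped at this minute). Total = 35964 + 8992 + 731 = 45687.

45687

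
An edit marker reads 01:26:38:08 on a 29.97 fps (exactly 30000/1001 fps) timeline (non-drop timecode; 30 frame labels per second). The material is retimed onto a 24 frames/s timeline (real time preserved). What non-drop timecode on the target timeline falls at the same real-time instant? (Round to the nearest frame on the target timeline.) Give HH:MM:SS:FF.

Source frame index: (1×3600 + 26×60 + 38) × 30 + 8 = 155948.
Real time: 155948 / (30000/1001) = 39025987/7500 s.
Target frame: (39025987/7500) × (24) = 78051974/625 ≈ 124883.158 → 124883.
At 24 labels/s: frame 124883 → 01:26:43:11.

01:26:43:11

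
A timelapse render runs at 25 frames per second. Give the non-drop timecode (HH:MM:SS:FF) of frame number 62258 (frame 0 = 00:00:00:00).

00:41:30:08

62258 ÷ 25 = 2490 full seconds, remainder 8 frames.
2490 s = 0 h 41 min 30 s.
Timecode: 00:41:30:08.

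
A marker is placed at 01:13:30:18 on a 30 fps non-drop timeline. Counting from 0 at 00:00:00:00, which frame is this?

Total seconds to the label: (1 × 3600 + 13 × 60 + 30) = 4410.
Frame index = 4410 × 30 + 18 = 132318.

frame 132318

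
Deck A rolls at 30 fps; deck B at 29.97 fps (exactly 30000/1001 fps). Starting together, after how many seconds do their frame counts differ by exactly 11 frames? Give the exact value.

11011/30 seconds

The gap grows by |30000/1001 − 30| = 30/1001 frames per second.
Time for a 11-frame gap: 11 ÷ (30/1001) = 11011/30 s.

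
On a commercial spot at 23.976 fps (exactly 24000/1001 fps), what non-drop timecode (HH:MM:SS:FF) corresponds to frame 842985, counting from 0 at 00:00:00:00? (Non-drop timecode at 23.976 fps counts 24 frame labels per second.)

842985 ÷ 24 = 35124 full seconds, remainder 9 frames.
35124 s = 9 h 45 min 24 s.
Timecode: 09:45:24:09.

09:45:24:09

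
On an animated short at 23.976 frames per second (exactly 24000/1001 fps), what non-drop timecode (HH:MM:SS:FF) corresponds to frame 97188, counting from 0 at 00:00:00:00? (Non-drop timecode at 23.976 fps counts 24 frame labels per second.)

01:07:29:12

97188 ÷ 24 = 4049 full seconds, remainder 12 frames.
4049 s = 1 h 7 min 29 s.
Timecode: 01:07:29:12.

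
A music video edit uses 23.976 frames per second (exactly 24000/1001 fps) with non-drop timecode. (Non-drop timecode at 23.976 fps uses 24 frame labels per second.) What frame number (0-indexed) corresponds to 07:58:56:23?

Total seconds to the label: (7 × 3600 + 58 × 60 + 56) = 28736.
Frame index = 28736 × 24 + 23 = 689687.

frame 689687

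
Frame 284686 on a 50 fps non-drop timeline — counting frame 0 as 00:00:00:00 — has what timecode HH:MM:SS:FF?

284686 ÷ 50 = 5693 full seconds, remainder 36 frames.
5693 s = 1 h 34 min 53 s.
Timecode: 01:34:53:36.

01:34:53:36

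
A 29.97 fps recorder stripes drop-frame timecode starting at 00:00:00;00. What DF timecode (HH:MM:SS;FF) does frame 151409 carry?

Ten DF minutes hold 17982 frames, so frame 151409 lies in block 8 (frames 143856–161837) with 7553 frames into that block.
The block's first minute is 1800 frames and the rest 1798 each; 7553 frames reaches minute 4, so 8 × 18 + 4 × 2 = 152 labels have been skipped so far.
Adding those back, label number 151409 + 152 = 151561 at 30 labels/s is 5052 s + 1 f = 1 h 24 min 12 s frame 1, i.e. 01:24:12;01.

01:24:12;01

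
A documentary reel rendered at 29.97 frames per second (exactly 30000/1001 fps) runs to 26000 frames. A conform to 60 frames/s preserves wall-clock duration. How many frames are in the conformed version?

Target frames = source frames × (target rate / source rate) = 26000 × (60)/(30000/1001) = 26000 × 1001/500 = 52052.

52052 frames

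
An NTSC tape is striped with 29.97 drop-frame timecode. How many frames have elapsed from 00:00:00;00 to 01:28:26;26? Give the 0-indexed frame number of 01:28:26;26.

Complete 10-minute blocks: 8, each 17982 frames → 143856.
Remaining 8 whole minutes in the current block: 1800 + 7 × 1798 = 14386 frames.
Within the current minute: 26 × 30 + 26 − 2 = 804 (labels ;00/;01 skipped at this minute). Total = 143856 + 14386 + 804 = 159046.

159046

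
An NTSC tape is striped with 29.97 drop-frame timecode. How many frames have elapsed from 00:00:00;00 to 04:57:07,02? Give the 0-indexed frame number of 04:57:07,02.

Complete 10-minute blocks: 29, each 17982 frames → 521478.
Remaining 7 whole minutes in the current block: 1800 + 6 × 1798 = 12588 frames.
Within the current minute: 7 × 30 + 2 − 2 = 210 (labels ;00/;01 skipped at this minute). Total = 521478 + 12588 + 210 = 534276.

534276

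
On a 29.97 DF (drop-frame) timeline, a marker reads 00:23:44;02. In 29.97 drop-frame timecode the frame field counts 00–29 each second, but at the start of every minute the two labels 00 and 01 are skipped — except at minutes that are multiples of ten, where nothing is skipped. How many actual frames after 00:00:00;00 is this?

As if non-drop at 30 labels/s: (0 × 3600 + 23 × 60 + 44) × 30 + 2 = 42722.
Minute boundaries passed: 23; those not divisible by 10: 23 − 2 = 21; dropped labels = 2 × 21 = 42.
Actual frame index = 42722 − 42 = 42680.

42680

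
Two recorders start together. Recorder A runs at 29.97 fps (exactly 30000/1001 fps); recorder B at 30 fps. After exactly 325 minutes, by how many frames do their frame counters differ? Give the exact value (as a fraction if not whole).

45000/77 frames

325 min = 19500 s.
A emits 30000/1001 × 19500 = 45000000/77 frames; B emits 30 × 19500 = 585000.
Difference = 45000/77 frames (≈ 584.4156); B is ahead of A.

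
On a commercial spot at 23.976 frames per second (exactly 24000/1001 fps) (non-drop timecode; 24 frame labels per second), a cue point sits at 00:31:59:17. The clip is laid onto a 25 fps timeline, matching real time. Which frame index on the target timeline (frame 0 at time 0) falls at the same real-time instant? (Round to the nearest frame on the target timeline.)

Source frame index: (0×3600 + 31×60 + 59) × 24 + 17 = 46073.
Real time: 46073 / (24000/1001) = 46119073/24000 s.
Target frame: (46119073/24000) × (25) = 46119073/960 ≈ 48040.701 → 48041.

frame 48041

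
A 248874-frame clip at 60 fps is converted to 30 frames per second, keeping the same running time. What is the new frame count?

Target frames = source frames × (target rate / source rate) = 248874 × (30)/(60) = 248874 × 1/2 = 124437.

124437 frames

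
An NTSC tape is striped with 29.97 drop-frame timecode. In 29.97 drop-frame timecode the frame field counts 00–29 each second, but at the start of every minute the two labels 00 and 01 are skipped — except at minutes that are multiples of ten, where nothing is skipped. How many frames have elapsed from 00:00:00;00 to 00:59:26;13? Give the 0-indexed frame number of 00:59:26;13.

As if non-drop at 30 labels/s: (0 × 3600 + 59 × 60 + 26) × 30 + 13 = 106993.
Minute boundaries passed: 59; those not divisible by 10: 59 − 5 = 54; dropped labels = 2 × 54 = 108.
Actual frame index = 106993 − 108 = 106885.

106885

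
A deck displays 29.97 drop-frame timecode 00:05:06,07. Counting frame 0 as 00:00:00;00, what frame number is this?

As if non-drop at 30 labels/s: (0 × 3600 + 5 × 60 + 6) × 30 + 7 = 9187.
Minute boundaries passed: 5; those not divisible by 10: 5 − 0 = 5; dropped labels = 2 × 5 = 10.
Actual frame index = 9187 − 10 = 9177.

9177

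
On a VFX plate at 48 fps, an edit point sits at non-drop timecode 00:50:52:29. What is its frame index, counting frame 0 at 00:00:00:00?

146525

Total seconds to the label: (0 × 3600 + 50 × 60 + 52) = 3052.
Frame index = 3052 × 48 + 29 = 146525.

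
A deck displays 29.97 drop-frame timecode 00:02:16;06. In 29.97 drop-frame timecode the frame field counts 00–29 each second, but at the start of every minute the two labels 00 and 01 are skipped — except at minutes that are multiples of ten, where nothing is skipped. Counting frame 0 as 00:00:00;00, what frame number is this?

Complete 10-minute blocks: 0, each 17982 frames → 0.
Remaining 2 whole minutes in the current block: 1800 + 1 × 1798 = 3598 frames.
Within the current minute: 16 × 30 + 6 − 2 = 484 (labels ;00/;01 skipped at this minute). Total = 0 + 3598 + 484 = 4082.

4082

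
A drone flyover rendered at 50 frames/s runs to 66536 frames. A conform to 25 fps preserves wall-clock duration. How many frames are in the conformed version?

Frames at target rate = 66536 × (25) / (50) = 33268.

33268 frames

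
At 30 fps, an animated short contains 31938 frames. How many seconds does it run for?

Running time = 31938 / (30) = 1064.6 s.

1064.6 seconds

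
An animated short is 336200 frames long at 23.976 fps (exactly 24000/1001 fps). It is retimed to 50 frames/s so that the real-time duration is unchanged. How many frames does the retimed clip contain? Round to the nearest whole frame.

Frames at target rate = 336200 × (50) / (24000/1001) = 8413405/12 ≈ 701117.083.
Nearest whole frame: 701117.

701117 frames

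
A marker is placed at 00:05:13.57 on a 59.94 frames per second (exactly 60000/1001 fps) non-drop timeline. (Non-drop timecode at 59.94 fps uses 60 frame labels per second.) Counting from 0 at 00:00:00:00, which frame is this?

Total seconds to the label: (0 × 3600 + 5 × 60 + 13) = 313.
Frame index = 313 × 60 + 57 = 18837.

frame 18837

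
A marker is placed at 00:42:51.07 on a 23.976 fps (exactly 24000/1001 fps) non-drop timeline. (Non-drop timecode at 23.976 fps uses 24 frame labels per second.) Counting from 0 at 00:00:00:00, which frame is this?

61711

Total seconds to the label: (0 × 3600 + 42 × 60 + 51) = 2571.
Frame index = 2571 × 24 + 7 = 61711.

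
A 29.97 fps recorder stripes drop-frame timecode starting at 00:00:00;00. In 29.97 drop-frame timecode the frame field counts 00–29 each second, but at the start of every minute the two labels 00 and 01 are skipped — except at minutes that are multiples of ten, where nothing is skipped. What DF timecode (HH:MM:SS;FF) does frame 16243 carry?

00:09:02;01

Ten DF minutes hold 17982 frames, so frame 16243 lies in block 0 (frames 0–17981) with 16243 frames into that block.
The block's first minute is 1800 frames and the rest 1798 each; 16243 frames reaches minute 9, so 0 × 18 + 9 × 2 = 18 labels have been skipped so far.
Adding those back, label number 16243 + 18 = 16261 at 30 labels/s is 542 s + 1 f = 0 h 9 min 2 s frame 1, i.e. 00:09:02;01.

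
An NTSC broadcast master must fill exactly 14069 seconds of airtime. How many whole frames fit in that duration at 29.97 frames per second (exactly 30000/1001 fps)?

421648 frames

Frames = 14069 × 30000/1001 = 38370000/91 ≈ 421648.3516.
Complete frames: 421648.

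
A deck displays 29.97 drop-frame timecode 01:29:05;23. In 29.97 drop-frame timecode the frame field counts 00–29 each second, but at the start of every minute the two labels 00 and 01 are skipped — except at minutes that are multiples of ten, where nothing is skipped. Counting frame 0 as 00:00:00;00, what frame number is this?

As if non-drop at 30 labels/s: (1 × 3600 + 29 × 60 + 5) × 30 + 23 = 160373.
Minute boundaries passed: 89; those not divisible by 10: 89 − 8 = 81; dropped labels = 2 × 81 = 162.
Actual frame index = 160373 − 162 = 160211.

160211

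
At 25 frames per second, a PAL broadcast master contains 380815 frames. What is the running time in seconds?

Running time = 380815 / (25) = 15232.6 s.

15232.6 seconds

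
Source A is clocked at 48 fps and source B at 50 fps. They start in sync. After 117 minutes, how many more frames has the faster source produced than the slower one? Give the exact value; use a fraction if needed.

117 min = 7020 s.
A emits 48 × 7020 = 336960 frames; B emits 50 × 7020 = 351000.
Difference = 14040 frames; B is ahead of A.

14040 frames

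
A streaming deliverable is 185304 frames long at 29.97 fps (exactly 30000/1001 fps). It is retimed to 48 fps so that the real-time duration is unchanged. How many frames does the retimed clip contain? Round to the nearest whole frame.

296783 frames

Frames at target rate = 185304 × (48) / (30000/1001) = 185489304/625 ≈ 296782.886.
Nearest whole frame: 296783.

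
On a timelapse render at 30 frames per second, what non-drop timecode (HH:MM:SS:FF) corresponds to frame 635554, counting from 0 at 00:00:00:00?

635554 ÷ 30 = 21185 full seconds, remainder 4 frames.
21185 s = 5 h 53 min 5 s.
Timecode: 05:53:05:04.

05:53:05:04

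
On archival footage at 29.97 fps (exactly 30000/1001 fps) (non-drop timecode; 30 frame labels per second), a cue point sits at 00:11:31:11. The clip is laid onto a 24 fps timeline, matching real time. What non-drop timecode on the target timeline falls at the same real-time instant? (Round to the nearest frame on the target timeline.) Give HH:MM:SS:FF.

00:11:32:01

Source frame index: (0×3600 + 11×60 + 31) × 30 + 11 = 20741.
Real time: 20741 / (30000/1001) = 20761741/30000 s.
Target frame: (20761741/30000) × (24) = 20761741/1250 ≈ 16609.393 → 16609.
At 24 labels/s: frame 16609 → 00:11:32:01.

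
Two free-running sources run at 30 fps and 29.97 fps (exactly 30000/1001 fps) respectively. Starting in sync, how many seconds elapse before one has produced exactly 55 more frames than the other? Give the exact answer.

The gap grows by |30000/1001 − 30| = 30/1001 frames per second.
Time for a 55-frame gap: 55 ÷ (30/1001) = 11011/6 s.

11011/6 seconds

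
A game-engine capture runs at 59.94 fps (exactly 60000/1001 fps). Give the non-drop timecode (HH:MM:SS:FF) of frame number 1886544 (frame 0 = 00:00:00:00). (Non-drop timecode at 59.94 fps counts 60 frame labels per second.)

08:44:02:24

1886544 ÷ 60 = 31442 full seconds, remainder 24 frames.
31442 s = 8 h 44 min 2 s.
Timecode: 08:44:02:24.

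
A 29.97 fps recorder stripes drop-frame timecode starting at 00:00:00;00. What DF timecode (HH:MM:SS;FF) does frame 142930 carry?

01:19:29;04

Each 10-minute DF block holds 10 × 60 × 30 − 9 × 2 = 17982 frames. 142930 ÷ 17982 → 7 full blocks, remainder 17056.
Within the partial block the first minute is 1800 frames and each further minute 1798, so 9 further minute boundaries passed. Total skipped labels = 18 × 7 + 2 × 9 = 144.
Non-drop label index = 142930 + 144 = 143074; at 30 labels/s that is 01:19:29:04, i.e. DF 01:19:29;04.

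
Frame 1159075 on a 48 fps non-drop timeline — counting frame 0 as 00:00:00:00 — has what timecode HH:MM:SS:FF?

1159075 ÷ 48 = 24147 full seconds, remainder 19 frames.
24147 s = 6 h 42 min 27 s.
Timecode: 06:42:27:19.

06:42:27:19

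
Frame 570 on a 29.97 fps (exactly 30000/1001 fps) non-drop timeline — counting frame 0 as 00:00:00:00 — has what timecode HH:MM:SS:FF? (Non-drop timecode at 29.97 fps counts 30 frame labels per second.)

00:00:19:00

570 ÷ 30 = 19 full seconds, remainder 0 frames.
19 s = 0 h 0 min 19 s.
Timecode: 00:00:19:00.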